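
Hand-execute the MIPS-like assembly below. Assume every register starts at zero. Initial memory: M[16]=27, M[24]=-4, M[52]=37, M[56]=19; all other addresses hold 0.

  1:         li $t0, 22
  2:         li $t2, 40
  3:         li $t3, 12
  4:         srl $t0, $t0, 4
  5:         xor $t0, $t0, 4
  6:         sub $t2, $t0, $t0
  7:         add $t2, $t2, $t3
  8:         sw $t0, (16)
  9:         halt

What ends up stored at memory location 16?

$t0=22
$t2=40
$t3=12
$t0=22>>4=1
$t0=1^4=5
$t2=5-5=0
$t2=0+12=12
sw $t0, (16) → M[16]=5
halt.

5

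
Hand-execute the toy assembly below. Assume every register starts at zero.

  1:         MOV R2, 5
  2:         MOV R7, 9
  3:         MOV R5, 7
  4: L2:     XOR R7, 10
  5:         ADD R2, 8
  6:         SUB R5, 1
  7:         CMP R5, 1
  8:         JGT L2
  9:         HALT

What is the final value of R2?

after MOV R2, 5: R2=5
after MOV R7, 9: R7=9
after MOV R5, 7: R5=7
after XOR R7, 10: R7=9^10=3
after ADD R2, 8: R2=5+8=13
after SUB R5, 1: R5=7-1=6
CMP R5, 1  (cmp 6,1)
JGT L2: taken
after XOR R7, 10: R7=3^10=9
after ADD R2, 8: R2=13+8=21
after SUB R5, 1: R5=6-1=5
CMP R5, 1  (cmp 5,1)
JGT L2: taken
after XOR R7, 10: R7=9^10=3
after ADD R2, 8: R2=21+8=29
after SUB R5, 1: R5=5-1=4
CMP R5, 1  (cmp 4,1)
JGT L2: taken
after XOR R7, 10: R7=3^10=9
after ADD R2, 8: R2=29+8=37
after SUB R5, 1: R5=4-1=3
CMP R5, 1  (cmp 3,1)
JGT L2: taken
after XOR R7, 10: R7=9^10=3
after ADD R2, 8: R2=37+8=45
after SUB R5, 1: R5=3-1=2
CMP R5, 1  (cmp 2,1)
JGT L2: taken
after XOR R7, 10: R7=3^10=9
after ADD R2, 8: R2=45+8=53
after SUB R5, 1: R5=2-1=1
CMP R5, 1  (cmp 1,1)
JGT L2: not taken
halt.

53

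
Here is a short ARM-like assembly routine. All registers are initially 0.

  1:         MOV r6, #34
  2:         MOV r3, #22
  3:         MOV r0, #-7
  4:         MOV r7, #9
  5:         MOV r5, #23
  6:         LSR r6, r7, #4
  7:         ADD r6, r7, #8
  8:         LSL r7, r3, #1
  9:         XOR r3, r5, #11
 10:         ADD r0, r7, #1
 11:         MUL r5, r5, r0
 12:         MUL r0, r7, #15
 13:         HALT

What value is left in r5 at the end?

1035

MOV r6, #34 → r6=34
MOV r3, #22 → r3=22
MOV r0, #-7 → r0=-7
MOV r7, #9 → r7=9
MOV r5, #23 → r5=23
LSR r6, r7, #4 → r6=9>>4=0
ADD r6, r7, #8 → r6=9+8=17
LSL r7, r3, #1 → r7=22<<1=44
XOR r3, r5, #11 → r3=23^11=28
ADD r0, r7, #1 → r0=44+1=45
MUL r5, r5, r0 → r5=23*45=1035
MUL r0, r7, #15 → r0=44*15=660
halt.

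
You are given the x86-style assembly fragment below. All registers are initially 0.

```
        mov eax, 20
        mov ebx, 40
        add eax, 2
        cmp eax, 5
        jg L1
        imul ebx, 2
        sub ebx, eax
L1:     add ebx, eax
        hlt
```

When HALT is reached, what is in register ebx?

eax=20
ebx=40
eax=20+2=22
cmp eax, 5  (cmp 22,5)
jg L1: taken
ebx=40+22=62
halt.

62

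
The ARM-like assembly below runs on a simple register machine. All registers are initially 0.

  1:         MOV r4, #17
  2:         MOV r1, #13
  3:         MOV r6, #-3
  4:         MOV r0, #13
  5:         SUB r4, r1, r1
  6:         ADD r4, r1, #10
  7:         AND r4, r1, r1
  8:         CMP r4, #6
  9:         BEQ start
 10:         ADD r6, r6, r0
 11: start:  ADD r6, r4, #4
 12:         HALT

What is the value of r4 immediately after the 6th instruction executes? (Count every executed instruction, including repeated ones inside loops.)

23

after MOV r4, #17: r4=17
after MOV r1, #13: r1=13
after MOV r6, #-3: r6=-3
after MOV r0, #13: r0=13
after SUB r4, r1, r1: r4=13-13=0
after ADD r4, r1, #10: r4=13+10=23
After step 6: r4 = 23.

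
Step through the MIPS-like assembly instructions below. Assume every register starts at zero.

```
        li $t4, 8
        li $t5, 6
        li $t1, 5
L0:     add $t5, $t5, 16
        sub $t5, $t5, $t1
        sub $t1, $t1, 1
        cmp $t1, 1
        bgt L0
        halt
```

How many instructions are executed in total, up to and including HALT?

$t4=8
$t5=6
$t1=5
$t5=6+16=22
$t5=22-5=17
$t1=5-1=4
cmp $t1, 1  (cmp 4,1)
bgt L0: taken
$t5=17+16=33
$t5=33-4=29
$t1=4-1=3
cmp $t1, 1  (cmp 3,1)
bgt L0: taken
$t5=29+16=45
$t5=45-3=42
$t1=3-1=2
cmp $t1, 1  (cmp 2,1)
bgt L0: taken
$t5=42+16=58
$t5=58-2=56
$t1=2-1=1
cmp $t1, 1  (cmp 1,1)
bgt L0: not taken
halt.
Total executed instructions: 24.

24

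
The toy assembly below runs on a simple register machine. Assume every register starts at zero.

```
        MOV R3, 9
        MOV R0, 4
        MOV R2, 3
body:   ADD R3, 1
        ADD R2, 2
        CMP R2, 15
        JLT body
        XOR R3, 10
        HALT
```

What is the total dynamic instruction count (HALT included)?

29

after MOV R3, 9: R3=9
after MOV R0, 4: R0=4
after MOV R2, 3: R2=3
after ADD R3, 1: R3=9+1=10
after ADD R2, 2: R2=3+2=5
CMP R2, 15  (cmp 5,15)
JLT body: taken
after ADD R3, 1: R3=10+1=11
after ADD R2, 2: R2=5+2=7
CMP R2, 15  (cmp 7,15)
JLT body: taken
after ADD R3, 1: R3=11+1=12
after ADD R2, 2: R2=7+2=9
CMP R2, 15  (cmp 9,15)
JLT body: taken
after ADD R3, 1: R3=12+1=13
after ADD R2, 2: R2=9+2=11
CMP R2, 15  (cmp 11,15)
JLT body: taken
after ADD R3, 1: R3=13+1=14
after ADD R2, 2: R2=11+2=13
CMP R2, 15  (cmp 13,15)
JLT body: taken
after ADD R3, 1: R3=14+1=15
after ADD R2, 2: R2=13+2=15
CMP R2, 15  (cmp 15,15)
JLT body: not taken
after XOR R3, 10: R3=15^10=5
halt.
Total executed instructions: 29.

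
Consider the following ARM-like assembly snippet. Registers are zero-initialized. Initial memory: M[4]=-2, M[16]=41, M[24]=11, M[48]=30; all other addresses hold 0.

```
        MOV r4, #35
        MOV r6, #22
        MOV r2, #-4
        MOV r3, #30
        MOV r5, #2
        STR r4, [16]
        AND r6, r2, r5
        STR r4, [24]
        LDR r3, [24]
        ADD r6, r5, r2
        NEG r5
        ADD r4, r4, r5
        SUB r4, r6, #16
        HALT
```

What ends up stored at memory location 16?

35

MOV r4, #35 → r4=35
MOV r6, #22 → r6=22
MOV r2, #-4 → r2=-4
MOV r3, #30 → r3=30
MOV r5, #2 → r5=2
STR r4, [16] → M[16]=35
AND r6, r2, r5 → r6=(-4)&2=0
STR r4, [24] → M[24]=35
LDR r3, [24] → r3=M[24]=35
ADD r6, r5, r2 → r6=2+(-4)=-2
NEG r5 → r5=-(2)=-2
ADD r4, r4, r5 → r4=35+(-2)=33
SUB r4, r6, #16 → r4=(-2)-16=-18
halt.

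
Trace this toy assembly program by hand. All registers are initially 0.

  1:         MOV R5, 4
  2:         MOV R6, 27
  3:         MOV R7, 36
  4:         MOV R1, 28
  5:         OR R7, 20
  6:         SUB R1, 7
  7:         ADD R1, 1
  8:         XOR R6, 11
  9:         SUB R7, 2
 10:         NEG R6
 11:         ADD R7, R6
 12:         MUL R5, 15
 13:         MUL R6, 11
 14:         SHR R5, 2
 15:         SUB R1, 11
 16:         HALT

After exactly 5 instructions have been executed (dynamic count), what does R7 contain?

52

R5=4
R6=27
R7=36
R1=28
R7=36|20=52
After step 5: R7 = 52.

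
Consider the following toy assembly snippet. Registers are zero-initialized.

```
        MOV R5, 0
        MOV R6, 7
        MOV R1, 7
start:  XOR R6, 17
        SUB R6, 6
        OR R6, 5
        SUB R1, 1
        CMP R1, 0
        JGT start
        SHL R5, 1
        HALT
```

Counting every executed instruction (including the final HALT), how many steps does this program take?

47

MOV R5, 0 → R5=0
MOV R6, 7 → R6=7
MOV R1, 7 → R1=7
XOR R6, 17 → R6=7^17=22
SUB R6, 6 → R6=22-6=16
OR R6, 5 → R6=16|5=21
SUB R1, 1 → R1=7-1=6
CMP R1, 0  (cmp 6,0)
JGT start: taken
XOR R6, 17 → R6=21^17=4
SUB R6, 6 → R6=4-6=-2
OR R6, 5 → R6=(-2)|5=-1
SUB R1, 1 → R1=6-1=5
CMP R1, 0  (cmp 5,0)
JGT start: taken
XOR R6, 17 → R6=(-1)^17=-18
SUB R6, 6 → R6=(-18)-6=-24
OR R6, 5 → R6=(-24)|5=-19
SUB R1, 1 → R1=5-1=4
CMP R1, 0  (cmp 4,0)
JGT start: taken
XOR R6, 17 → R6=(-19)^17=-4
SUB R6, 6 → R6=(-4)-6=-10
OR R6, 5 → R6=(-10)|5=-9
SUB R1, 1 → R1=4-1=3
CMP R1, 0  (cmp 3,0)
JGT start: taken
XOR R6, 17 → R6=(-9)^17=-26
SUB R6, 6 → R6=(-26)-6=-32
OR R6, 5 → R6=(-32)|5=-27
SUB R1, 1 → R1=3-1=2
CMP R1, 0  (cmp 2,0)
JGT start: taken
XOR R6, 17 → R6=(-27)^17=-12
SUB R6, 6 → R6=(-12)-6=-18
OR R6, 5 → R6=(-18)|5=-17
SUB R1, 1 → R1=2-1=1
CMP R1, 0  (cmp 1,0)
JGT start: taken
XOR R6, 17 → R6=(-17)^17=-2
SUB R6, 6 → R6=(-2)-6=-8
OR R6, 5 → R6=(-8)|5=-3
SUB R1, 1 → R1=1-1=0
CMP R1, 0  (cmp 0,0)
JGT start: not taken
SHL R5, 1 → R5=0<<1=0
halt.
Total executed instructions: 47.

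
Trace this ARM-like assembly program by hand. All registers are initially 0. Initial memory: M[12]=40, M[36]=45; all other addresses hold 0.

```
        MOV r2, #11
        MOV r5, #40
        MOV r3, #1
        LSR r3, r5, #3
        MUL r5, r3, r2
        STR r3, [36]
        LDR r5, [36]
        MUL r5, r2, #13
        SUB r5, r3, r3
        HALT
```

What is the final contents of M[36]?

after MOV r2, #11: r2=11
after MOV r5, #40: r5=40
after MOV r3, #1: r3=1
after LSR r3, r5, #3: r3=40>>3=5
after MUL r5, r3, r2: r5=5*11=55
STR r3, [36] → M[36]=5
after LDR r5, [36]: r5=M[36]=5
after MUL r5, r2, #13: r5=11*13=143
after SUB r5, r3, r3: r5=5-5=0
halt.

5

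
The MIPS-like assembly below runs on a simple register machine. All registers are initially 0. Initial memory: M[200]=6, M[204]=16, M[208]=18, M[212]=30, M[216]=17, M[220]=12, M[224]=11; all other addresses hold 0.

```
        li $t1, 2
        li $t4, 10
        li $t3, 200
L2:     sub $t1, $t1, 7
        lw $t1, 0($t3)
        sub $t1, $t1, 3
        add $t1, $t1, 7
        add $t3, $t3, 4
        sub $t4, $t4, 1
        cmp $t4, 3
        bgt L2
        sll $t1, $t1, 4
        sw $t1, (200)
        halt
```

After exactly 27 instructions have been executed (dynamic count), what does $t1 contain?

22

$t1=2
$t4=10
$t3=200
$t1=2-7=-5
$t1=M[200]=6
$t1=6-3=3
$t1=3+7=10
$t3=200+4=204
$t4=10-1=9
cmp $t4, 3  (cmp 9,3)
bgt L2: taken
$t1=10-7=3
$t1=M[204]=16
$t1=16-3=13
$t1=13+7=20
$t3=204+4=208
$t4=9-1=8
cmp $t4, 3  (cmp 8,3)
bgt L2: taken
$t1=20-7=13
$t1=M[208]=18
$t1=18-3=15
$t1=15+7=22
$t3=208+4=212
$t4=8-1=7
cmp $t4, 3  (cmp 7,3)
bgt L2: taken
After step 27: $t1 = 22.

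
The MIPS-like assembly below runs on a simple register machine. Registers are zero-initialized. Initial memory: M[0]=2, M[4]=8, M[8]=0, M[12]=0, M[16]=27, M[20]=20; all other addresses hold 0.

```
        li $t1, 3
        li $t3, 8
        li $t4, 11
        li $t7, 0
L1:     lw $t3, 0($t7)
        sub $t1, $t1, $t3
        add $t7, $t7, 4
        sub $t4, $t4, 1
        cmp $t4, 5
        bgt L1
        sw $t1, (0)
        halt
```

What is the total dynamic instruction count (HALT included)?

li $t1, 3 → $t1=3
li $t3, 8 → $t3=8
li $t4, 11 → $t4=11
li $t7, 0 → $t7=0
lw $t3, 0($t7) → $t3=M[0]=2
sub $t1, $t1, $t3 → $t1=3-2=1
add $t7, $t7, 4 → $t7=0+4=4
sub $t4, $t4, 1 → $t4=11-1=10
cmp $t4, 5  (cmp 10,5)
bgt L1: taken
lw $t3, 0($t7) → $t3=M[4]=8
sub $t1, $t1, $t3 → $t1=1-8=-7
add $t7, $t7, 4 → $t7=4+4=8
sub $t4, $t4, 1 → $t4=10-1=9
cmp $t4, 5  (cmp 9,5)
bgt L1: taken
lw $t3, 0($t7) → $t3=M[8]=0
sub $t1, $t1, $t3 → $t1=(-7)-0=-7
add $t7, $t7, 4 → $t7=8+4=12
sub $t4, $t4, 1 → $t4=9-1=8
cmp $t4, 5  (cmp 8,5)
bgt L1: taken
lw $t3, 0($t7) → $t3=M[12]=0
sub $t1, $t1, $t3 → $t1=(-7)-0=-7
add $t7, $t7, 4 → $t7=12+4=16
sub $t4, $t4, 1 → $t4=8-1=7
cmp $t4, 5  (cmp 7,5)
bgt L1: taken
lw $t3, 0($t7) → $t3=M[16]=27
sub $t1, $t1, $t3 → $t1=(-7)-27=-34
add $t7, $t7, 4 → $t7=16+4=20
sub $t4, $t4, 1 → $t4=7-1=6
cmp $t4, 5  (cmp 6,5)
bgt L1: taken
lw $t3, 0($t7) → $t3=M[20]=20
sub $t1, $t1, $t3 → $t1=(-34)-20=-54
add $t7, $t7, 4 → $t7=20+4=24
sub $t4, $t4, 1 → $t4=6-1=5
cmp $t4, 5  (cmp 5,5)
bgt L1: not taken
sw $t1, (0) → M[0]=-54
halt.
Total executed instructions: 42.

42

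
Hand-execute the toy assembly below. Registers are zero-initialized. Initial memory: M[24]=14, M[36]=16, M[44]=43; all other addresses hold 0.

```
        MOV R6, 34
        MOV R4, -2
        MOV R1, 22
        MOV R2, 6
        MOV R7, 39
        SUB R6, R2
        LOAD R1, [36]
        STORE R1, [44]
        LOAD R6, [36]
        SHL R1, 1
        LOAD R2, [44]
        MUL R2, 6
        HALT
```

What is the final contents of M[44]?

after MOV R6, 34: R6=34
after MOV R4, -2: R4=-2
after MOV R1, 22: R1=22
after MOV R2, 6: R2=6
after MOV R7, 39: R7=39
after SUB R6, R2: R6=34-6=28
after LOAD R1, [36]: R1=M[36]=16
STORE R1, [44] → M[44]=16
after LOAD R6, [36]: R6=M[36]=16
after SHL R1, 1: R1=16<<1=32
after LOAD R2, [44]: R2=M[44]=16
after MUL R2, 6: R2=16*6=96
halt.

16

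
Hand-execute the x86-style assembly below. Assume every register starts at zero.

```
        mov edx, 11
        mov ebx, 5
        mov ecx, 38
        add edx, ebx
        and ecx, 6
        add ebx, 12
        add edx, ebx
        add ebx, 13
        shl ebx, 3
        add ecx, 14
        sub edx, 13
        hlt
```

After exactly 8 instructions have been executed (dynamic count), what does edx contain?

mov edx, 11 → edx=11
mov ebx, 5 → ebx=5
mov ecx, 38 → ecx=38
add edx, ebx → edx=11+5=16
and ecx, 6 → ecx=38&6=6
add ebx, 12 → ebx=5+12=17
add edx, ebx → edx=16+17=33
add ebx, 13 → ebx=17+13=30
After step 8: edx = 33.

33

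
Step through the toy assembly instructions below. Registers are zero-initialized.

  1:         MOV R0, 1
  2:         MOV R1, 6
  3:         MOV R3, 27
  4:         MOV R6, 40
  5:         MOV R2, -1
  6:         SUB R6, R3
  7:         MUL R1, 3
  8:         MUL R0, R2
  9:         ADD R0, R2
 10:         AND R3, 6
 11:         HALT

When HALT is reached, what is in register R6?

MOV R0, 1 → R0=1
MOV R1, 6 → R1=6
MOV R3, 27 → R3=27
MOV R6, 40 → R6=40
MOV R2, -1 → R2=-1
SUB R6, R3 → R6=40-27=13
MUL R1, 3 → R1=6*3=18
MUL R0, R2 → R0=1*(-1)=-1
ADD R0, R2 → R0=(-1)+(-1)=-2
AND R3, 6 → R3=27&6=2
halt.

13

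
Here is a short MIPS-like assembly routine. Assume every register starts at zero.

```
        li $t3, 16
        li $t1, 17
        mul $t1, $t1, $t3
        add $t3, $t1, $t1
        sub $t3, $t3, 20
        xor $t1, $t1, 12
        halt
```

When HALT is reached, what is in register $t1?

284

li $t3, 16 → $t3=16
li $t1, 17 → $t1=17
mul $t1, $t1, $t3 → $t1=17*16=272
add $t3, $t1, $t1 → $t3=272+272=544
sub $t3, $t3, 20 → $t3=544-20=524
xor $t1, $t1, 12 → $t1=272^12=284
halt.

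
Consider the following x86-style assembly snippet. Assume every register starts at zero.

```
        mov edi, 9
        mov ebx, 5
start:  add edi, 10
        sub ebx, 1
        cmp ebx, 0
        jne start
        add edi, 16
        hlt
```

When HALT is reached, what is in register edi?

75

mov edi, 9 → edi=9
mov ebx, 5 → ebx=5
add edi, 10 → edi=9+10=19
sub ebx, 1 → ebx=5-1=4
cmp ebx, 0  (cmp 4,0)
jne start: taken
add edi, 10 → edi=19+10=29
sub ebx, 1 → ebx=4-1=3
cmp ebx, 0  (cmp 3,0)
jne start: taken
add edi, 10 → edi=29+10=39
sub ebx, 1 → ebx=3-1=2
cmp ebx, 0  (cmp 2,0)
jne start: taken
add edi, 10 → edi=39+10=49
sub ebx, 1 → ebx=2-1=1
cmp ebx, 0  (cmp 1,0)
jne start: taken
add edi, 10 → edi=49+10=59
sub ebx, 1 → ebx=1-1=0
cmp ebx, 0  (cmp 0,0)
jne start: not taken
add edi, 16 → edi=59+16=75
halt.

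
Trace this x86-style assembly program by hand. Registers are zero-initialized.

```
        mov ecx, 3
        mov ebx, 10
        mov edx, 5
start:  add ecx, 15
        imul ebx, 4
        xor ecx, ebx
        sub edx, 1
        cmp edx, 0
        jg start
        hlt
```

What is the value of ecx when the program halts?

8342

mov ecx, 3 → ecx=3
mov ebx, 10 → ebx=10
mov edx, 5 → edx=5
add ecx, 15 → ecx=3+15=18
imul ebx, 4 → ebx=10*4=40
xor ecx, ebx → ecx=18^40=58
sub edx, 1 → edx=5-1=4
cmp edx, 0  (cmp 4,0)
jg start: taken
add ecx, 15 → ecx=58+15=73
imul ebx, 4 → ebx=40*4=160
xor ecx, ebx → ecx=73^160=233
sub edx, 1 → edx=4-1=3
cmp edx, 0  (cmp 3,0)
jg start: taken
add ecx, 15 → ecx=233+15=248
imul ebx, 4 → ebx=160*4=640
xor ecx, ebx → ecx=248^640=632
sub edx, 1 → edx=3-1=2
cmp edx, 0  (cmp 2,0)
jg start: taken
add ecx, 15 → ecx=632+15=647
imul ebx, 4 → ebx=640*4=2560
xor ecx, ebx → ecx=647^2560=2183
sub edx, 1 → edx=2-1=1
cmp edx, 0  (cmp 1,0)
jg start: taken
add ecx, 15 → ecx=2183+15=2198
imul ebx, 4 → ebx=2560*4=10240
xor ecx, ebx → ecx=2198^10240=8342
sub edx, 1 → edx=1-1=0
cmp edx, 0  (cmp 0,0)
jg start: not taken
halt.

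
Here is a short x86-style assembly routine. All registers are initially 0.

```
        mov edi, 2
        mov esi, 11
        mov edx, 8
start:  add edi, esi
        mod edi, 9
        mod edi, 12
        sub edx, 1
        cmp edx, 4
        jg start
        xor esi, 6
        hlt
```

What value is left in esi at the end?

edi=2
esi=11
edx=8
edi=2+11=13
edi=13%9=4
edi=4%12=4
edx=8-1=7
cmp edx, 4  (cmp 7,4)
jg start: taken
edi=4+11=15
edi=15%9=6
edi=6%12=6
edx=7-1=6
cmp edx, 4  (cmp 6,4)
jg start: taken
edi=6+11=17
edi=17%9=8
edi=8%12=8
edx=6-1=5
cmp edx, 4  (cmp 5,4)
jg start: taken
edi=8+11=19
edi=19%9=1
edi=1%12=1
edx=5-1=4
cmp edx, 4  (cmp 4,4)
jg start: not taken
esi=11^6=13
halt.

13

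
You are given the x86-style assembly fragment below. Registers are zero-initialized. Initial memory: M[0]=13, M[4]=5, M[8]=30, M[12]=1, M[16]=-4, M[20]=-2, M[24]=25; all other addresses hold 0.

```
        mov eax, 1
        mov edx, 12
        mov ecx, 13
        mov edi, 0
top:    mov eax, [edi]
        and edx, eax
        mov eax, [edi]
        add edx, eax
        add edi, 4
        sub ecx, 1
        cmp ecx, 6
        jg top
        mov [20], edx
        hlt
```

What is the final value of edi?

after mov eax, 1: eax=1
after mov edx, 12: edx=12
after mov ecx, 13: ecx=13
after mov edi, 0: edi=0
after mov eax, [edi]: eax=M[0]=13
after and edx, eax: edx=12&13=12
after mov eax, [edi]: eax=M[0]=13
after add edx, eax: edx=12+13=25
after add edi, 4: edi=0+4=4
after sub ecx, 1: ecx=13-1=12
cmp ecx, 6  (cmp 12,6)
jg top: taken
after mov eax, [edi]: eax=M[4]=5
after and edx, eax: edx=25&5=1
after mov eax, [edi]: eax=M[4]=5
after add edx, eax: edx=1+5=6
after add edi, 4: edi=4+4=8
after sub ecx, 1: ecx=12-1=11
cmp ecx, 6  (cmp 11,6)
jg top: taken
after mov eax, [edi]: eax=M[8]=30
after and edx, eax: edx=6&30=6
after mov eax, [edi]: eax=M[8]=30
after add edx, eax: edx=6+30=36
after add edi, 4: edi=8+4=12
after sub ecx, 1: ecx=11-1=10
cmp ecx, 6  (cmp 10,6)
jg top: taken
after mov eax, [edi]: eax=M[12]=1
after and edx, eax: edx=36&1=0
after mov eax, [edi]: eax=M[12]=1
after add edx, eax: edx=0+1=1
after add edi, 4: edi=12+4=16
after sub ecx, 1: ecx=10-1=9
cmp ecx, 6  (cmp 9,6)
jg top: taken
after mov eax, [edi]: eax=M[16]=-4
after and edx, eax: edx=1&(-4)=0
after mov eax, [edi]: eax=M[16]=-4
after add edx, eax: edx=0+(-4)=-4
after add edi, 4: edi=16+4=20
after sub ecx, 1: ecx=9-1=8
cmp ecx, 6  (cmp 8,6)
jg top: taken
after mov eax, [edi]: eax=M[20]=-2
after and edx, eax: edx=(-4)&(-2)=-4
after mov eax, [edi]: eax=M[20]=-2
after add edx, eax: edx=(-4)+(-2)=-6
after add edi, 4: edi=20+4=24
after sub ecx, 1: ecx=8-1=7
cmp ecx, 6  (cmp 7,6)
jg top: taken
after mov eax, [edi]: eax=M[24]=25
after and edx, eax: edx=(-6)&25=24
after mov eax, [edi]: eax=M[24]=25
after add edx, eax: edx=24+25=49
after add edi, 4: edi=24+4=28
after sub ecx, 1: ecx=7-1=6
cmp ecx, 6  (cmp 6,6)
jg top: not taken
mov [20], edx → M[20]=49
halt.

28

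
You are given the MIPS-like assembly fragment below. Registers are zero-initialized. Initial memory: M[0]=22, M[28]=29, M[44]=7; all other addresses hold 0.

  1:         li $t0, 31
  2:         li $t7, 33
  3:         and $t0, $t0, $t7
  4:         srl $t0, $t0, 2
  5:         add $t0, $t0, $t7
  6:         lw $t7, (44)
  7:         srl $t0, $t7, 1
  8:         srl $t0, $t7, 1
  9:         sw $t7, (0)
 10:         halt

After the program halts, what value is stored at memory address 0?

$t0=31
$t7=33
$t0=31&33=1
$t0=1>>2=0
$t0=0+33=33
$t7=M[44]=7
$t0=7>>1=3
$t0=7>>1=3
sw $t7, (0) → M[0]=7
halt.

7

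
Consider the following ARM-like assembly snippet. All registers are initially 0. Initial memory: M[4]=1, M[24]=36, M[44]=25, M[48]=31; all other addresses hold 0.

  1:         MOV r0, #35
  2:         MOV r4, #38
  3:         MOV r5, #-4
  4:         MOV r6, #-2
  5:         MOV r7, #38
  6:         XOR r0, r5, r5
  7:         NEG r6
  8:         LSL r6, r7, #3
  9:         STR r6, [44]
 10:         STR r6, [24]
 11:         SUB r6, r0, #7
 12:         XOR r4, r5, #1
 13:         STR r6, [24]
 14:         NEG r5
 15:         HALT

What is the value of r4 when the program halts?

-3

MOV r0, #35 → r0=35
MOV r4, #38 → r4=38
MOV r5, #-4 → r5=-4
MOV r6, #-2 → r6=-2
MOV r7, #38 → r7=38
XOR r0, r5, r5 → r0=(-4)^(-4)=0
NEG r6 → r6=-(-2)=2
LSL r6, r7, #3 → r6=38<<3=304
STR r6, [44] → M[44]=304
STR r6, [24] → M[24]=304
SUB r6, r0, #7 → r6=0-7=-7
XOR r4, r5, #1 → r4=(-4)^1=-3
STR r6, [24] → M[24]=-7
NEG r5 → r5=-(-4)=4
halt.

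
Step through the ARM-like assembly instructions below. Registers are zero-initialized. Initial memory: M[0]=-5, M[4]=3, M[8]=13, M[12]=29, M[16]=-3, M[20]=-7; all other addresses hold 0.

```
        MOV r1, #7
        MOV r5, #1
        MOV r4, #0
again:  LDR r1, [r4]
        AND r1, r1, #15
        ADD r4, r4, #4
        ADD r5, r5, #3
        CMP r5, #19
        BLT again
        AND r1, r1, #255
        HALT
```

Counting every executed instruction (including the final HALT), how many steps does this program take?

41

r1=7
r5=1
r4=0
r1=M[0]=-5
r1=(-5)&15=11
r4=0+4=4
r5=1+3=4
CMP r5, #19  (cmp 4,19)
BLT again: taken
r1=M[4]=3
r1=3&15=3
r4=4+4=8
r5=4+3=7
CMP r5, #19  (cmp 7,19)
BLT again: taken
r1=M[8]=13
r1=13&15=13
r4=8+4=12
r5=7+3=10
CMP r5, #19  (cmp 10,19)
BLT again: taken
r1=M[12]=29
r1=29&15=13
r4=12+4=16
r5=10+3=13
CMP r5, #19  (cmp 13,19)
BLT again: taken
r1=M[16]=-3
r1=(-3)&15=13
r4=16+4=20
r5=13+3=16
CMP r5, #19  (cmp 16,19)
BLT again: taken
r1=M[20]=-7
r1=(-7)&15=9
r4=20+4=24
r5=16+3=19
CMP r5, #19  (cmp 19,19)
BLT again: not taken
r1=9&255=9
halt.
Total executed instructions: 41.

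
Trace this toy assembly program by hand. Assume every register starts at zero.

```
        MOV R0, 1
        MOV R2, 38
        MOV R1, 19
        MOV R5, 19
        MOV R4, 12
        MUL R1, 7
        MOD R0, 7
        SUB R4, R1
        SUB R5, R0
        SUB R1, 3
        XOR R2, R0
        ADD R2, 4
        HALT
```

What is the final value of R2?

43

R0=1
R2=38
R1=19
R5=19
R4=12
R1=19*7=133
R0=1%7=1
R4=12-133=-121
R5=19-1=18
R1=133-3=130
R2=38^1=39
R2=39+4=43
halt.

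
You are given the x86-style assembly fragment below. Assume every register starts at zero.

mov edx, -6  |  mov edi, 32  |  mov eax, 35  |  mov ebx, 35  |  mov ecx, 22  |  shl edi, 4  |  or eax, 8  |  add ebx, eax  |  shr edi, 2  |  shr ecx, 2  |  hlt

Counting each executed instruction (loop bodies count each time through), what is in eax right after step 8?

43

after mov edx, -6: edx=-6
after mov edi, 32: edi=32
after mov eax, 35: eax=35
after mov ebx, 35: ebx=35
after mov ecx, 22: ecx=22
after shl edi, 4: edi=32<<4=512
after or eax, 8: eax=35|8=43
after add ebx, eax: ebx=35+43=78
After step 8: eax = 43.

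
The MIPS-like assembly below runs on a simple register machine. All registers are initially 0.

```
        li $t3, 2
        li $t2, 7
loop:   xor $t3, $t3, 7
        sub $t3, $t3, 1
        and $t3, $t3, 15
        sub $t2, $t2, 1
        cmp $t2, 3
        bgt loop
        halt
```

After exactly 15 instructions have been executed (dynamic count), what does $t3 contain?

5

li $t3, 2 → $t3=2
li $t2, 7 → $t2=7
xor $t3, $t3, 7 → $t3=2^7=5
sub $t3, $t3, 1 → $t3=5-1=4
and $t3, $t3, 15 → $t3=4&15=4
sub $t2, $t2, 1 → $t2=7-1=6
cmp $t2, 3  (cmp 6,3)
bgt loop: taken
xor $t3, $t3, 7 → $t3=4^7=3
sub $t3, $t3, 1 → $t3=3-1=2
and $t3, $t3, 15 → $t3=2&15=2
sub $t2, $t2, 1 → $t2=6-1=5
cmp $t2, 3  (cmp 5,3)
bgt loop: taken
xor $t3, $t3, 7 → $t3=2^7=5
After step 15: $t3 = 5.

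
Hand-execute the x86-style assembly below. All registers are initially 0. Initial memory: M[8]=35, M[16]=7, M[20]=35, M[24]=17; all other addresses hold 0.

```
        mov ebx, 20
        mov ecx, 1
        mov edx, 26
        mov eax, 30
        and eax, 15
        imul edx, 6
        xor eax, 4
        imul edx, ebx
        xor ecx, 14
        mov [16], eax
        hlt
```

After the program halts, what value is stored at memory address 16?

10

after mov ebx, 20: ebx=20
after mov ecx, 1: ecx=1
after mov edx, 26: edx=26
after mov eax, 30: eax=30
after and eax, 15: eax=30&15=14
after imul edx, 6: edx=26*6=156
after xor eax, 4: eax=14^4=10
after imul edx, ebx: edx=156*20=3120
after xor ecx, 14: ecx=1^14=15
mov [16], eax → M[16]=10
halt.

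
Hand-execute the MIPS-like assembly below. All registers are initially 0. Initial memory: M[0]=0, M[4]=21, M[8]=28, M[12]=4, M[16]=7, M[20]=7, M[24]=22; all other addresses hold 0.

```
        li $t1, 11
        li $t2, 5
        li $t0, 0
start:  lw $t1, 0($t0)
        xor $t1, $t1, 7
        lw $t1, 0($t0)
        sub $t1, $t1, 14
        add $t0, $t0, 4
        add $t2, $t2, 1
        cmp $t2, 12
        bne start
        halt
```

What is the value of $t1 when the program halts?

8

li $t1, 11 → $t1=11
li $t2, 5 → $t2=5
li $t0, 0 → $t0=0
lw $t1, 0($t0) → $t1=M[0]=0
xor $t1, $t1, 7 → $t1=0^7=7
lw $t1, 0($t0) → $t1=M[0]=0
sub $t1, $t1, 14 → $t1=0-14=-14
add $t0, $t0, 4 → $t0=0+4=4
add $t2, $t2, 1 → $t2=5+1=6
cmp $t2, 12  (cmp 6,12)
bne start: taken
lw $t1, 0($t0) → $t1=M[4]=21
xor $t1, $t1, 7 → $t1=21^7=18
lw $t1, 0($t0) → $t1=M[4]=21
sub $t1, $t1, 14 → $t1=21-14=7
add $t0, $t0, 4 → $t0=4+4=8
add $t2, $t2, 1 → $t2=6+1=7
cmp $t2, 12  (cmp 7,12)
bne start: taken
lw $t1, 0($t0) → $t1=M[8]=28
xor $t1, $t1, 7 → $t1=28^7=27
lw $t1, 0($t0) → $t1=M[8]=28
sub $t1, $t1, 14 → $t1=28-14=14
add $t0, $t0, 4 → $t0=8+4=12
add $t2, $t2, 1 → $t2=7+1=8
cmp $t2, 12  (cmp 8,12)
bne start: taken
lw $t1, 0($t0) → $t1=M[12]=4
xor $t1, $t1, 7 → $t1=4^7=3
lw $t1, 0($t0) → $t1=M[12]=4
sub $t1, $t1, 14 → $t1=4-14=-10
add $t0, $t0, 4 → $t0=12+4=16
add $t2, $t2, 1 → $t2=8+1=9
cmp $t2, 12  (cmp 9,12)
bne start: taken
lw $t1, 0($t0) → $t1=M[16]=7
xor $t1, $t1, 7 → $t1=7^7=0
lw $t1, 0($t0) → $t1=M[16]=7
sub $t1, $t1, 14 → $t1=7-14=-7
add $t0, $t0, 4 → $t0=16+4=20
add $t2, $t2, 1 → $t2=9+1=10
cmp $t2, 12  (cmp 10,12)
bne start: taken
lw $t1, 0($t0) → $t1=M[20]=7
xor $t1, $t1, 7 → $t1=7^7=0
lw $t1, 0($t0) → $t1=M[20]=7
sub $t1, $t1, 14 → $t1=7-14=-7
add $t0, $t0, 4 → $t0=20+4=24
add $t2, $t2, 1 → $t2=10+1=11
cmp $t2, 12  (cmp 11,12)
bne start: taken
lw $t1, 0($t0) → $t1=M[24]=22
xor $t1, $t1, 7 → $t1=22^7=17
lw $t1, 0($t0) → $t1=M[24]=22
sub $t1, $t1, 14 → $t1=22-14=8
add $t0, $t0, 4 → $t0=24+4=28
add $t2, $t2, 1 → $t2=11+1=12
cmp $t2, 12  (cmp 12,12)
bne start: not taken
halt.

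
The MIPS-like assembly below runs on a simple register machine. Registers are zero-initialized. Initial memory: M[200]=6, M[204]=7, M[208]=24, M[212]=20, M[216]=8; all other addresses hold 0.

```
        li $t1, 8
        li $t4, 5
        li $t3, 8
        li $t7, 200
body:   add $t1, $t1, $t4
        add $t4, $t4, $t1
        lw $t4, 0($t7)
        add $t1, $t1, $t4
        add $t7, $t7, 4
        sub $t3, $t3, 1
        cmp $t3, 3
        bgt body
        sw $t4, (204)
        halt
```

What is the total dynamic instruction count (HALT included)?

46

$t1=8
$t4=5
$t3=8
$t7=200
$t1=8+5=13
$t4=5+13=18
$t4=M[200]=6
$t1=13+6=19
$t7=200+4=204
$t3=8-1=7
cmp $t3, 3  (cmp 7,3)
bgt body: taken
$t1=19+6=25
$t4=6+25=31
$t4=M[204]=7
$t1=25+7=32
$t7=204+4=208
$t3=7-1=6
cmp $t3, 3  (cmp 6,3)
bgt body: taken
$t1=32+7=39
$t4=7+39=46
$t4=M[208]=24
$t1=39+24=63
$t7=208+4=212
$t3=6-1=5
cmp $t3, 3  (cmp 5,3)
bgt body: taken
$t1=63+24=87
$t4=24+87=111
$t4=M[212]=20
$t1=87+20=107
$t7=212+4=216
$t3=5-1=4
cmp $t3, 3  (cmp 4,3)
bgt body: taken
$t1=107+20=127
$t4=20+127=147
$t4=M[216]=8
$t1=127+8=135
$t7=216+4=220
$t3=4-1=3
cmp $t3, 3  (cmp 3,3)
bgt body: not taken
sw $t4, (204) → M[204]=8
halt.
Total executed instructions: 46.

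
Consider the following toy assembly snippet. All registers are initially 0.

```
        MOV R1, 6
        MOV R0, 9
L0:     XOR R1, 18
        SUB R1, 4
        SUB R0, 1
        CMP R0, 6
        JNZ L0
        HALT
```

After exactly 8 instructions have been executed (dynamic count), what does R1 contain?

MOV R1, 6 → R1=6
MOV R0, 9 → R0=9
XOR R1, 18 → R1=6^18=20
SUB R1, 4 → R1=20-4=16
SUB R0, 1 → R0=9-1=8
CMP R0, 6  (cmp 8,6)
JNZ L0: taken
XOR R1, 18 → R1=16^18=2
After step 8: R1 = 2.

2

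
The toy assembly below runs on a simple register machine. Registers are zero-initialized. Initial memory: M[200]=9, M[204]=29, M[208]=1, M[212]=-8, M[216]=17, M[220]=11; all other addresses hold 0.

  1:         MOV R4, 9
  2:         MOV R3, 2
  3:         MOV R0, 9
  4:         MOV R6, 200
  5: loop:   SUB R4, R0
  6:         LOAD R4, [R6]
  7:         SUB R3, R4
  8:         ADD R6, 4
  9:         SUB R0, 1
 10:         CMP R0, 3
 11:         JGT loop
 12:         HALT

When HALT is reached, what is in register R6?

224

after MOV R4, 9: R4=9
after MOV R3, 2: R3=2
after MOV R0, 9: R0=9
after MOV R6, 200: R6=200
after SUB R4, R0: R4=9-9=0
after LOAD R4, [R6]: R4=M[200]=9
after SUB R3, R4: R3=2-9=-7
after ADD R6, 4: R6=200+4=204
after SUB R0, 1: R0=9-1=8
CMP R0, 3  (cmp 8,3)
JGT loop: taken
after SUB R4, R0: R4=9-8=1
after LOAD R4, [R6]: R4=M[204]=29
after SUB R3, R4: R3=(-7)-29=-36
after ADD R6, 4: R6=204+4=208
after SUB R0, 1: R0=8-1=7
CMP R0, 3  (cmp 7,3)
JGT loop: taken
after SUB R4, R0: R4=29-7=22
after LOAD R4, [R6]: R4=M[208]=1
after SUB R3, R4: R3=(-36)-1=-37
after ADD R6, 4: R6=208+4=212
after SUB R0, 1: R0=7-1=6
CMP R0, 3  (cmp 6,3)
JGT loop: taken
after SUB R4, R0: R4=1-6=-5
after LOAD R4, [R6]: R4=M[212]=-8
after SUB R3, R4: R3=(-37)-(-8)=-29
after ADD R6, 4: R6=212+4=216
after SUB R0, 1: R0=6-1=5
CMP R0, 3  (cmp 5,3)
JGT loop: taken
after SUB R4, R0: R4=(-8)-5=-13
after LOAD R4, [R6]: R4=M[216]=17
after SUB R3, R4: R3=(-29)-17=-46
after ADD R6, 4: R6=216+4=220
after SUB R0, 1: R0=5-1=4
CMP R0, 3  (cmp 4,3)
JGT loop: taken
after SUB R4, R0: R4=17-4=13
after LOAD R4, [R6]: R4=M[220]=11
after SUB R3, R4: R3=(-46)-11=-57
after ADD R6, 4: R6=220+4=224
after SUB R0, 1: R0=4-1=3
CMP R0, 3  (cmp 3,3)
JGT loop: not taken
halt.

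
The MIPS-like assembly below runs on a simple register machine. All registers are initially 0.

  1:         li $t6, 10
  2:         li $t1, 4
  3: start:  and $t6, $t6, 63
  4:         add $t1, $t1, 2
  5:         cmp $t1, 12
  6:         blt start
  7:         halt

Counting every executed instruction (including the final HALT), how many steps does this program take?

19

li $t6, 10 → $t6=10
li $t1, 4 → $t1=4
and $t6, $t6, 63 → $t6=10&63=10
add $t1, $t1, 2 → $t1=4+2=6
cmp $t1, 12  (cmp 6,12)
blt start: taken
and $t6, $t6, 63 → $t6=10&63=10
add $t1, $t1, 2 → $t1=6+2=8
cmp $t1, 12  (cmp 8,12)
blt start: taken
and $t6, $t6, 63 → $t6=10&63=10
add $t1, $t1, 2 → $t1=8+2=10
cmp $t1, 12  (cmp 10,12)
blt start: taken
and $t6, $t6, 63 → $t6=10&63=10
add $t1, $t1, 2 → $t1=10+2=12
cmp $t1, 12  (cmp 12,12)
blt start: not taken
halt.
Total executed instructions: 19.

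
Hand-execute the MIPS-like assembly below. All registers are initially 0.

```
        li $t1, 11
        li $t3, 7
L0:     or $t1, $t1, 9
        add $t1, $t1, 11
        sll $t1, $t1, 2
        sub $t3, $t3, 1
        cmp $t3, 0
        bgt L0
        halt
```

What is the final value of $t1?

$t1=11
$t3=7
$t1=11|9=11
$t1=11+11=22
$t1=22<<2=88
$t3=7-1=6
cmp $t3, 0  (cmp 6,0)
bgt L0: taken
$t1=88|9=89
$t1=89+11=100
$t1=100<<2=400
$t3=6-1=5
cmp $t3, 0  (cmp 5,0)
bgt L0: taken
$t1=400|9=409
$t1=409+11=420
$t1=420<<2=1680
$t3=5-1=4
cmp $t3, 0  (cmp 4,0)
bgt L0: taken
$t1=1680|9=1689
$t1=1689+11=1700
$t1=1700<<2=6800
$t3=4-1=3
cmp $t3, 0  (cmp 3,0)
bgt L0: taken
$t1=6800|9=6809
$t1=6809+11=6820
$t1=6820<<2=27280
$t3=3-1=2
cmp $t3, 0  (cmp 2,0)
bgt L0: taken
$t1=27280|9=27289
$t1=27289+11=27300
$t1=27300<<2=109200
$t3=2-1=1
cmp $t3, 0  (cmp 1,0)
bgt L0: taken
$t1=109200|9=109209
$t1=109209+11=109220
$t1=109220<<2=436880
$t3=1-1=0
cmp $t3, 0  (cmp 0,0)
bgt L0: not taken
halt.

436880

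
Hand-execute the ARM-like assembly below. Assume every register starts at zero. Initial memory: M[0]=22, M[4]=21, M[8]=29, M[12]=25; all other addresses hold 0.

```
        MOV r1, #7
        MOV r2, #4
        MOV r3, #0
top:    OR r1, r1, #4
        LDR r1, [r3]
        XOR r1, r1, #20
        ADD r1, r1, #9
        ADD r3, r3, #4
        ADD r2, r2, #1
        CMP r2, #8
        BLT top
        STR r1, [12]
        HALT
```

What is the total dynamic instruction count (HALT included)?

37

after MOV r1, #7: r1=7
after MOV r2, #4: r2=4
after MOV r3, #0: r3=0
after OR r1, r1, #4: r1=7|4=7
after LDR r1, [r3]: r1=M[0]=22
after XOR r1, r1, #20: r1=22^20=2
after ADD r1, r1, #9: r1=2+9=11
after ADD r3, r3, #4: r3=0+4=4
after ADD r2, r2, #1: r2=4+1=5
CMP r2, #8  (cmp 5,8)
BLT top: taken
after OR r1, r1, #4: r1=11|4=15
after LDR r1, [r3]: r1=M[4]=21
after XOR r1, r1, #20: r1=21^20=1
after ADD r1, r1, #9: r1=1+9=10
after ADD r3, r3, #4: r3=4+4=8
after ADD r2, r2, #1: r2=5+1=6
CMP r2, #8  (cmp 6,8)
BLT top: taken
after OR r1, r1, #4: r1=10|4=14
after LDR r1, [r3]: r1=M[8]=29
after XOR r1, r1, #20: r1=29^20=9
after ADD r1, r1, #9: r1=9+9=18
after ADD r3, r3, #4: r3=8+4=12
after ADD r2, r2, #1: r2=6+1=7
CMP r2, #8  (cmp 7,8)
BLT top: taken
after OR r1, r1, #4: r1=18|4=22
after LDR r1, [r3]: r1=M[12]=25
after XOR r1, r1, #20: r1=25^20=13
after ADD r1, r1, #9: r1=13+9=22
after ADD r3, r3, #4: r3=12+4=16
after ADD r2, r2, #1: r2=7+1=8
CMP r2, #8  (cmp 8,8)
BLT top: not taken
STR r1, [12] → M[12]=22
halt.
Total executed instructions: 37.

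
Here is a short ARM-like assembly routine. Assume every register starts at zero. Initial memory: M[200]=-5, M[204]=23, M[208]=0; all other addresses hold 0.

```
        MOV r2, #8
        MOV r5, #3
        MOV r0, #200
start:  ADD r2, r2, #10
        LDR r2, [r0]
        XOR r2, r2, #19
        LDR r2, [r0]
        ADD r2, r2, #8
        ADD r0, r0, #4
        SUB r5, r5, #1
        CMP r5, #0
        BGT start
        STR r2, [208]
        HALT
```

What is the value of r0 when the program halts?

MOV r2, #8 → r2=8
MOV r5, #3 → r5=3
MOV r0, #200 → r0=200
ADD r2, r2, #10 → r2=8+10=18
LDR r2, [r0] → r2=M[200]=-5
XOR r2, r2, #19 → r2=(-5)^19=-24
LDR r2, [r0] → r2=M[200]=-5
ADD r2, r2, #8 → r2=(-5)+8=3
ADD r0, r0, #4 → r0=200+4=204
SUB r5, r5, #1 → r5=3-1=2
CMP r5, #0  (cmp 2,0)
BGT start: taken
ADD r2, r2, #10 → r2=3+10=13
LDR r2, [r0] → r2=M[204]=23
XOR r2, r2, #19 → r2=23^19=4
LDR r2, [r0] → r2=M[204]=23
ADD r2, r2, #8 → r2=23+8=31
ADD r0, r0, #4 → r0=204+4=208
SUB r5, r5, #1 → r5=2-1=1
CMP r5, #0  (cmp 1,0)
BGT start: taken
ADD r2, r2, #10 → r2=31+10=41
LDR r2, [r0] → r2=M[208]=0
XOR r2, r2, #19 → r2=0^19=19
LDR r2, [r0] → r2=M[208]=0
ADD r2, r2, #8 → r2=0+8=8
ADD r0, r0, #4 → r0=208+4=212
SUB r5, r5, #1 → r5=1-1=0
CMP r5, #0  (cmp 0,0)
BGT start: not taken
STR r2, [208] → M[208]=8
halt.

212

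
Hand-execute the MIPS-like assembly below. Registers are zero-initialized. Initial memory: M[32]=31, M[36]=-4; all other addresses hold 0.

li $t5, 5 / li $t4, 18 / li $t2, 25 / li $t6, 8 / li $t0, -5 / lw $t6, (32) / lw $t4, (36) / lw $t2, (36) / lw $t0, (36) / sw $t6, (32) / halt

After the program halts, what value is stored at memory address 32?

after li $t5, 5: $t5=5
after li $t4, 18: $t4=18
after li $t2, 25: $t2=25
after li $t6, 8: $t6=8
after li $t0, -5: $t0=-5
after lw $t6, (32): $t6=M[32]=31
after lw $t4, (36): $t4=M[36]=-4
after lw $t2, (36): $t2=M[36]=-4
after lw $t0, (36): $t0=M[36]=-4
sw $t6, (32) → M[32]=31
halt.

31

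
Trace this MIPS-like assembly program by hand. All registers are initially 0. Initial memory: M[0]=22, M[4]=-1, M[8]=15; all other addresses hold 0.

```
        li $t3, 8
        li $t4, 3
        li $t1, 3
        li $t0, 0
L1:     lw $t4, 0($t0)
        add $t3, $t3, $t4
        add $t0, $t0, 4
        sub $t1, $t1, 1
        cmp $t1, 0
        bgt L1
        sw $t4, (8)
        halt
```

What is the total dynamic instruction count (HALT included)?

li $t3, 8 → $t3=8
li $t4, 3 → $t4=3
li $t1, 3 → $t1=3
li $t0, 0 → $t0=0
lw $t4, 0($t0) → $t4=M[0]=22
add $t3, $t3, $t4 → $t3=8+22=30
add $t0, $t0, 4 → $t0=0+4=4
sub $t1, $t1, 1 → $t1=3-1=2
cmp $t1, 0  (cmp 2,0)
bgt L1: taken
lw $t4, 0($t0) → $t4=M[4]=-1
add $t3, $t3, $t4 → $t3=30+(-1)=29
add $t0, $t0, 4 → $t0=4+4=8
sub $t1, $t1, 1 → $t1=2-1=1
cmp $t1, 0  (cmp 1,0)
bgt L1: taken
lw $t4, 0($t0) → $t4=M[8]=15
add $t3, $t3, $t4 → $t3=29+15=44
add $t0, $t0, 4 → $t0=8+4=12
sub $t1, $t1, 1 → $t1=1-1=0
cmp $t1, 0  (cmp 0,0)
bgt L1: not taken
sw $t4, (8) → M[8]=15
halt.
Total executed instructions: 24.

24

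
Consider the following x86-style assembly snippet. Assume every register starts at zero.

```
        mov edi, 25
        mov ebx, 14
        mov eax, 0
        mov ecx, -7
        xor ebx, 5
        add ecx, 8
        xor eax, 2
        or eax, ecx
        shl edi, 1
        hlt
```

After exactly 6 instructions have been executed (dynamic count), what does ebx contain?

11

after mov edi, 25: edi=25
after mov ebx, 14: ebx=14
after mov eax, 0: eax=0
after mov ecx, -7: ecx=-7
after xor ebx, 5: ebx=14^5=11
after add ecx, 8: ecx=(-7)+8=1
After step 6: ebx = 11.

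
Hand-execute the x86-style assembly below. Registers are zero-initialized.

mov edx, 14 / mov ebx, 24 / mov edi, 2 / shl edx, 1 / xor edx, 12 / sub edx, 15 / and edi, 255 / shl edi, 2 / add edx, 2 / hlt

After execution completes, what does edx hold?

3

after mov edx, 14: edx=14
after mov ebx, 24: ebx=24
after mov edi, 2: edi=2
after shl edx, 1: edx=14<<1=28
after xor edx, 12: edx=28^12=16
after sub edx, 15: edx=16-15=1
after and edi, 255: edi=2&255=2
after shl edi, 2: edi=2<<2=8
after add edx, 2: edx=1+2=3
halt.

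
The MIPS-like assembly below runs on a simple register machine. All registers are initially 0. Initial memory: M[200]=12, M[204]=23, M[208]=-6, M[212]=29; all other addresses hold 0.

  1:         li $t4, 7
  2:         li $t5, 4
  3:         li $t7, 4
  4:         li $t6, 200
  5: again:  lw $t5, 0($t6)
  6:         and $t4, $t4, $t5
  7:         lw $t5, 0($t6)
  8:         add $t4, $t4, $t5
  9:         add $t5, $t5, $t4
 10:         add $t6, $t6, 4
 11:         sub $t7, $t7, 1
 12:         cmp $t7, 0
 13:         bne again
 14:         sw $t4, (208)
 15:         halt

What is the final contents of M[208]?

after li $t4, 7: $t4=7
after li $t5, 4: $t5=4
after li $t7, 4: $t7=4
after li $t6, 200: $t6=200
after lw $t5, 0($t6): $t5=M[200]=12
after and $t4, $t4, $t5: $t4=7&12=4
after lw $t5, 0($t6): $t5=M[200]=12
after add $t4, $t4, $t5: $t4=4+12=16
after add $t5, $t5, $t4: $t5=12+16=28
after add $t6, $t6, 4: $t6=200+4=204
after sub $t7, $t7, 1: $t7=4-1=3
cmp $t7, 0  (cmp 3,0)
bne again: taken
after lw $t5, 0($t6): $t5=M[204]=23
after and $t4, $t4, $t5: $t4=16&23=16
after lw $t5, 0($t6): $t5=M[204]=23
after add $t4, $t4, $t5: $t4=16+23=39
after add $t5, $t5, $t4: $t5=23+39=62
after add $t6, $t6, 4: $t6=204+4=208
after sub $t7, $t7, 1: $t7=3-1=2
cmp $t7, 0  (cmp 2,0)
bne again: taken
after lw $t5, 0($t6): $t5=M[208]=-6
after and $t4, $t4, $t5: $t4=39&(-6)=34
after lw $t5, 0($t6): $t5=M[208]=-6
after add $t4, $t4, $t5: $t4=34+(-6)=28
after add $t5, $t5, $t4: $t5=(-6)+28=22
after add $t6, $t6, 4: $t6=208+4=212
after sub $t7, $t7, 1: $t7=2-1=1
cmp $t7, 0  (cmp 1,0)
bne again: taken
after lw $t5, 0($t6): $t5=M[212]=29
after and $t4, $t4, $t5: $t4=28&29=28
after lw $t5, 0($t6): $t5=M[212]=29
after add $t4, $t4, $t5: $t4=28+29=57
after add $t5, $t5, $t4: $t5=29+57=86
after add $t6, $t6, 4: $t6=212+4=216
after sub $t7, $t7, 1: $t7=1-1=0
cmp $t7, 0  (cmp 0,0)
bne again: not taken
sw $t4, (208) → M[208]=57
halt.

57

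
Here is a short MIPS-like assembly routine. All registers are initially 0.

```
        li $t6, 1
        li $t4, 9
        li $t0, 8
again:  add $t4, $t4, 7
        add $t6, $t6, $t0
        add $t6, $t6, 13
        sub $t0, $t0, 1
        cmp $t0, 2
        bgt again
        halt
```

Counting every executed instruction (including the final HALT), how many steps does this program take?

40

after li $t6, 1: $t6=1
after li $t4, 9: $t4=9
after li $t0, 8: $t0=8
after add $t4, $t4, 7: $t4=9+7=16
after add $t6, $t6, $t0: $t6=1+8=9
after add $t6, $t6, 13: $t6=9+13=22
after sub $t0, $t0, 1: $t0=8-1=7
cmp $t0, 2  (cmp 7,2)
bgt again: taken
after add $t4, $t4, 7: $t4=16+7=23
after add $t6, $t6, $t0: $t6=22+7=29
after add $t6, $t6, 13: $t6=29+13=42
after sub $t0, $t0, 1: $t0=7-1=6
cmp $t0, 2  (cmp 6,2)
bgt again: taken
after add $t4, $t4, 7: $t4=23+7=30
after add $t6, $t6, $t0: $t6=42+6=48
after add $t6, $t6, 13: $t6=48+13=61
after sub $t0, $t0, 1: $t0=6-1=5
cmp $t0, 2  (cmp 5,2)
bgt again: taken
after add $t4, $t4, 7: $t4=30+7=37
after add $t6, $t6, $t0: $t6=61+5=66
after add $t6, $t6, 13: $t6=66+13=79
after sub $t0, $t0, 1: $t0=5-1=4
cmp $t0, 2  (cmp 4,2)
bgt again: taken
after add $t4, $t4, 7: $t4=37+7=44
after add $t6, $t6, $t0: $t6=79+4=83
after add $t6, $t6, 13: $t6=83+13=96
after sub $t0, $t0, 1: $t0=4-1=3
cmp $t0, 2  (cmp 3,2)
bgt again: taken
after add $t4, $t4, 7: $t4=44+7=51
after add $t6, $t6, $t0: $t6=96+3=99
after add $t6, $t6, 13: $t6=99+13=112
after sub $t0, $t0, 1: $t0=3-1=2
cmp $t0, 2  (cmp 2,2)
bgt again: not taken
halt.
Total executed instructions: 40.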